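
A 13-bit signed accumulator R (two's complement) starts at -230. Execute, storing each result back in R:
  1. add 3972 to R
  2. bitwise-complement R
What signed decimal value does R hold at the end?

Start: R = -230 = 1111100011010.
R = -230 + 3972 = 3742 = 0111010011110
R = NOT 0111010011110 = 1000101100001 = -3743

-3743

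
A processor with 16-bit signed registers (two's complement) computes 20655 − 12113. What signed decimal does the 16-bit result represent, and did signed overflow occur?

8542; no overflow

20655 → 0101000010101111
12113 → 0010111101010001
Subtract via negate-and-add: invert 0010111101010001 + 1 = 1101000010101111 (i.e. -12113).
  0101000010101111
+ 1101000010101111
= 0010000101011110  (discard carry-out 1)
Result 0010000101011110: MSB = 0 → value 8542.
Addends (after negating the subtrahend) have opposite signs, so signed overflow cannot occur.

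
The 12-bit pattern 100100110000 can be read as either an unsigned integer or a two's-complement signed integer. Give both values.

unsigned = 2352, signed = -1744

Unsigned: 100100110000 = 2352.
Signed: MSB=1 → 2352 − 4096 = -1744.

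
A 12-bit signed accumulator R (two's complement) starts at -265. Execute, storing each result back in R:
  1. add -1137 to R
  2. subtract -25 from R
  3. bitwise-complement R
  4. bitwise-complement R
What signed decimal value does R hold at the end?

Start: R = -265 = 111011110111.
R = -265 + (-1137) = -1402 = 101010000110
R = -1402 − (-25) = -1377 = 101010011111
R = NOT 101010011111 = 010101100000 = 1376
R = NOT 010101100000 = 101010011111 = -1377

-1377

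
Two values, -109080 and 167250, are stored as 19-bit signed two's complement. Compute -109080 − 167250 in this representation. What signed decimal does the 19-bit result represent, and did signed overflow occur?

-109080 → 1100101010111101000
167250 → 0101000110101010010
Subtract via negate-and-add: invert 0101000110101010010 + 1 = 1010111001010101110 (i.e. -167250).
  1100101010111101000
+ 1010111001010101110
= 0111100100010010110  (discard carry-out 1)
Result 0111100100010010110: MSB = 0 → value 247958.
Both addends (after negating the subtrahend) are negative but the stored result is non-negative: signed overflow. The true value -109080 − 167250 = -276330 lies outside [-262144, 262143].

247958; overflow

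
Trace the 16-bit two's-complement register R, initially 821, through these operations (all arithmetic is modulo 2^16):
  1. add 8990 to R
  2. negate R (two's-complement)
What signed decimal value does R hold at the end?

Start: R = 821 = 0000001100110101.
R = 821 + 8990 = 9811 = 0010011001010011
R = −(9811) = -9811 = 1101100110101101

-9811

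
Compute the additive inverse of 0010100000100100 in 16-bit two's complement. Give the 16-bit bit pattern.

1101011111011100

Invert: 1101011111011011. Add 1: 1101011111011100.
Check: 0010100000100100 = 10276, 1101011111011100 = -10276.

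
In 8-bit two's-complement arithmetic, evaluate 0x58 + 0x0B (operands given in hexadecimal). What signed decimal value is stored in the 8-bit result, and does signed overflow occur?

99; no overflow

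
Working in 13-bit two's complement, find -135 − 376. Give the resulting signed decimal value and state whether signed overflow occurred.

-511; no overflow

-135 → 1111101111001
376 → 0000101111000
Subtract via negate-and-add: invert 0000101111000 + 1 = 1111010001000 (i.e. -376).
  1111101111001
+ 1111010001000
= 1111000000001  (discard carry-out 1)
Result 1111000000001: MSB = 1 → 7681 − 8192 = -511.
Both addends (after negating the subtrahend) are negative and so is the stored result: no signed overflow.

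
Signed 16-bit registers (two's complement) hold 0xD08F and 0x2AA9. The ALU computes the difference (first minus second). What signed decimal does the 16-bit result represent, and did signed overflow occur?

0xD08F = 1101000010001111 = -12145 (signed)
0x2AA9 = 0010101010101001 = 10921 (signed)
Subtract via negate-and-add: invert 0010101010101001 + 1 = 1101010101010111 (i.e. -10921).
  1101000010001111
+ 1101010101010111
= 1010010111100110  (discard carry-out 1)
Result 1010010111100110: MSB = 1 → 42470 − 65536 = -23066.
Both addends (after negating the subtrahend) are negative and so is the stored result: no signed overflow.

-23066; no overflow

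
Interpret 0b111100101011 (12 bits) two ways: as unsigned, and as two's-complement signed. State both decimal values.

unsigned = 3883, signed = -213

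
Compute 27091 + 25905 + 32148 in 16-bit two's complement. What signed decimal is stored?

27091 + 25905 = 52996 → wraps to -12540 (1100111100000100)
-12540 + 32148 = 19608 (0100110010011000)

19608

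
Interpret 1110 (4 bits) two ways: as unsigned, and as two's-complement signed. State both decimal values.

unsigned = 14, signed = -2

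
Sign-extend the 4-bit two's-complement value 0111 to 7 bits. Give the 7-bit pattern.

0000111

MSB of 0111 is 0; replicate it into the new high bits.
000|0111 → 0000111 (still 7).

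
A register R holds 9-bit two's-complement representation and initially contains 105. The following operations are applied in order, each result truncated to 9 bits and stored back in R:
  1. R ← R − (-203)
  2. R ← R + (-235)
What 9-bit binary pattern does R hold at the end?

Start: R = 105 = 001101001.
R = 105 − (-203) = 308; wraps to -204 = 100110100
R = -204 + (-235) = -439; wraps to 73 = 001001001

001001001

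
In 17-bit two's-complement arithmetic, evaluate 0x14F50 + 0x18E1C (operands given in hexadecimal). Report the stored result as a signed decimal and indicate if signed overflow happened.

0x14F50 = 10100111101010000 = -45232 (signed)
0x18E1C = 11000111000011100 = -29156 (signed)
  10100111101010000
+ 11000111000011100
= 01101110101101100  (discard carry-out 1)
Result 01101110101101100: MSB = 0 → value 56684.
Both addends are negative but the stored result is non-negative: signed overflow. The true value -45232 + (-29156) = -74388 lies outside [-65536, 65535].

56684; overflow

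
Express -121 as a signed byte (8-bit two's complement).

10000111

|-121| = 121 = 01111001 in 8 bits.
Invert the bits: 10000110. Add 1: 10000111.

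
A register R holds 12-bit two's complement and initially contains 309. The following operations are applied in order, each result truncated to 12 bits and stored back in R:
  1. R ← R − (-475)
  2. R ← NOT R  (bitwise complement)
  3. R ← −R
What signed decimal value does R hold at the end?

Start: R = 309 = 000100110101.
R = 309 − (-475) = 784 = 001100010000
R = NOT 001100010000 = 110011101111 = -785
R = −(-785) = 785 = 001100010001

785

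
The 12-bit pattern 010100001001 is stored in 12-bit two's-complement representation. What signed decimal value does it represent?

MSB is 0, so the value is non-negative: 010100001001 = 1289.

1289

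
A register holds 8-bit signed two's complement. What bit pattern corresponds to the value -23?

11101001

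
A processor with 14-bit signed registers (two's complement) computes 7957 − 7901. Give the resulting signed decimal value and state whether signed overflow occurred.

7957 → 01111100010101
7901 → 01111011011101
Subtract via negate-and-add: invert 01111011011101 + 1 = 10000100100011 (i.e. -7901).
  01111100010101
+ 10000100100011
= 00000000111000  (discard carry-out 1)
Result 00000000111000: MSB = 0 → value 56.
Addends (after negating the subtrahend) have opposite signs, so signed overflow cannot occur.

56; no overflow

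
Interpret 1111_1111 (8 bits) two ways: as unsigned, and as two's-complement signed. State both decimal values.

Unsigned: 11111111 = 255.
Signed: MSB=1 → 255 − 256 = -1.

unsigned = 255, signed = -1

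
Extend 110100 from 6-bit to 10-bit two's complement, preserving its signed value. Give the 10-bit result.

MSB of 110100 is 1; replicate it into the new high bits.
1111|110100 → 1111110100 (still -12).

1111110100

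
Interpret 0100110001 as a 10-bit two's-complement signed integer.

MSB is 0, so the value is non-negative: 0100110001 = 305.

305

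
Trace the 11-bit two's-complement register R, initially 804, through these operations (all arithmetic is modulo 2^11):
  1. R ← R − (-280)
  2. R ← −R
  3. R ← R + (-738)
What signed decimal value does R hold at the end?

226

Start: R = 804 = 01100100100.
R = 804 − (-280) = 1084; wraps to -964 = 10000111100
R = −(-964) = 964 = 01111000100
R = 964 + (-738) = 226 = 00011100010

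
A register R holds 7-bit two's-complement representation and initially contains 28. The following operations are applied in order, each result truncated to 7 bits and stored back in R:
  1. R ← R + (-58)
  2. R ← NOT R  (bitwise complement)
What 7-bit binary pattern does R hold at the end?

0011101

Start: R = 28 = 0011100.
R = 28 + (-58) = -30 = 1100010
R = NOT 1100010 = 0011101 = 29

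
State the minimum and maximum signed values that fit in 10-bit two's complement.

min = -512, max = 511

Minimum: −2^9 = -512.
Maximum: 2^9 − 1 = 511.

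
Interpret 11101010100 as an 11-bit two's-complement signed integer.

-172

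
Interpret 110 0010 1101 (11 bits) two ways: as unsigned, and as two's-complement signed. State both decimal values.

Unsigned: 11000101101 = 1581.
Signed: MSB=1 → 1581 − 2048 = -467.

unsigned = 1581, signed = -467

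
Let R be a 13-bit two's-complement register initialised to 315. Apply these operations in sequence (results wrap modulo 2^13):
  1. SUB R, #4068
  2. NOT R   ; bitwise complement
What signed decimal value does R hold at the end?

3752

Start: R = 315 = 0000100111011.
R = 315 − 4068 = -3753 = 1000101010111
R = NOT 1000101010111 = 0111010101000 = 3752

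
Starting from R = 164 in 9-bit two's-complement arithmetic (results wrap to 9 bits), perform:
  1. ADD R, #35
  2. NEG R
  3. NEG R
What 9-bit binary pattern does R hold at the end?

011000111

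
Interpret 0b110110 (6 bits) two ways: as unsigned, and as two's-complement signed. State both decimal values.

unsigned = 54, signed = -10

Unsigned: 110110 = 54.
Signed: MSB=1 → 54 − 64 = -10.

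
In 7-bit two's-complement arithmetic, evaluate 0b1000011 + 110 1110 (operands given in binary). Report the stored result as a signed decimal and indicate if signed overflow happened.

49; overflow

0b1000011 → 1000011 = -61 (signed)
110 1110 → 1101110 = -18 (signed)
  1000011
+ 1101110
= 0110001  (discard carry-out 1)
Result 0110001: MSB = 0 → value 49.
Both addends are negative but the stored result is non-negative: signed overflow. The true value -61 + (-18) = -79 lies outside [-64, 63].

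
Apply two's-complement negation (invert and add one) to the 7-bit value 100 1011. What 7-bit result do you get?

Invert: 0110100. Add 1: 0110101.
Check: 1001011 = -53, 0110101 = 53.

0110101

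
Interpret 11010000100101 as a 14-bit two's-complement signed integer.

MSB is 1, so the value is negative.
Invert: 00101111011010. Add 1: 00101111011011 = 3035. So the value is −3035.

-3035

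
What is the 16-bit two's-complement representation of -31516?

1000010011100100

|-31516| = 31516 = 0111101100011100 in 16 bits.
Invert the bits: 1000010011100011. Add 1: 1000010011100100.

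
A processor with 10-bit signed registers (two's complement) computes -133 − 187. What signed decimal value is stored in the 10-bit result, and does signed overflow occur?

-133 → 1101111011
187 → 0010111011
Subtract via negate-and-add: invert 0010111011 + 1 = 1101000101 (i.e. -187).
  1101111011
+ 1101000101
= 1011000000  (discard carry-out 1)
Result 1011000000: MSB = 1 → 704 − 1024 = -320.
Both addends (after negating the subtrahend) are negative and so is the stored result: no signed overflow.

-320; no overflow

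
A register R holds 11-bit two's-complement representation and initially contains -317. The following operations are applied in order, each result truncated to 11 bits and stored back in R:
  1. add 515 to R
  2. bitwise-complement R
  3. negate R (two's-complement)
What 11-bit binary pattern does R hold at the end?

Start: R = -317 = 11011000011.
R = -317 + 515 = 198 = 00011000110
R = NOT 00011000110 = 11100111001 = -199
R = −(-199) = 199 = 00011000111

00011000111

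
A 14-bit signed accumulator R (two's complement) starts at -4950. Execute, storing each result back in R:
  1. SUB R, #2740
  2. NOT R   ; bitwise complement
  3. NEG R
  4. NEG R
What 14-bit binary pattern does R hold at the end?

Start: R = -4950 = 10110010101010.
R = -4950 − 2740 = -7690 = 10000111110110
R = NOT 10000111110110 = 01111000001001 = 7689
R = −(7689) = -7689 = 10000111110111
R = −(-7689) = 7689 = 01111000001001

01111000001001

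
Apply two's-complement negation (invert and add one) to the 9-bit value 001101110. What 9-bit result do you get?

Invert: 110010001. Add 1: 110010010.
Check: 001101110 = 110, 110010010 = -110.

110010010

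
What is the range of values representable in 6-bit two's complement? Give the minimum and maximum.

Minimum: −2^5 = -32.
Maximum: 2^5 − 1 = 31.

min = -32, max = 31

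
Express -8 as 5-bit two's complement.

|-8| = 8 = 01000 in 5 bits.
Invert the bits: 10111. Add 1: 11000.
Check: 11000 reads as 24 − 32 = -8.

11000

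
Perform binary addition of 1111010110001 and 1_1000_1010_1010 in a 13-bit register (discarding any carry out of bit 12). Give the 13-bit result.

1011101011011

  1111010110001
+ 1100010101010
= 1011101011011  (discard carry-out 1)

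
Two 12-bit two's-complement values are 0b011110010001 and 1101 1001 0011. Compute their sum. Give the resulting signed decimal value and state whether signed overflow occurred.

1316; no overflow

0b011110010001 → 011110010001 = 1937 (signed)
1101 1001 0011 → 110110010011 = -621 (signed)
  011110010001
+ 110110010011
= 010100100100  (discard carry-out 1)
Result 010100100100: MSB = 0 → value 1316.
Addends have opposite signs, so signed overflow cannot occur.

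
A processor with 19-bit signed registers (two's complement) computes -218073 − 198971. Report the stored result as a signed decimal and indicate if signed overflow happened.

-218073 → 1001010110000100111
198971 → 0110000100100111011
Subtract via negate-and-add: invert 0110000100100111011 + 1 = 1001111011011000101 (i.e. -198971).
  1001010110000100111
+ 1001111011011000101
= 0011010001011101100  (discard carry-out 1)
Result 0011010001011101100: MSB = 0 → value 107244.
Both addends (after negating the subtrahend) are negative but the stored result is non-negative: signed overflow. The true value -218073 − 198971 = -417044 lies outside [-262144, 262143].

107244; overflow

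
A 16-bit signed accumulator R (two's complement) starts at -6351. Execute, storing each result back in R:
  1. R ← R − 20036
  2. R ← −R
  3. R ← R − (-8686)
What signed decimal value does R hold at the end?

Start: R = -6351 = 1110011100110001.
R = -6351 − 20036 = -26387 = 1001100011101101
R = −(-26387) = 26387 = 0110011100010011
R = 26387 − (-8686) = 35073; wraps to -30463 = 1000100100000001

-30463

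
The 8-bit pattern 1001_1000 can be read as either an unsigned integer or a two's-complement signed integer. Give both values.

Unsigned: 10011000 = 152.
Signed: MSB=1 → 152 − 256 = -104.

unsigned = 152, signed = -104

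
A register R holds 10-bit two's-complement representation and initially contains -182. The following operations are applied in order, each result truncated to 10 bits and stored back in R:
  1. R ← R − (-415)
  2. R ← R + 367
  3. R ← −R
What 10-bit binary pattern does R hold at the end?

0110101000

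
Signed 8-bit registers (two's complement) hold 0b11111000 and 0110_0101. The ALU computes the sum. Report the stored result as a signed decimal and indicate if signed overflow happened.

93; no overflow

0b11111000 → 11111000 = -8 (signed)
0110_0101 → 01100101 = 101 (signed)
  11111000
+ 01100101
= 01011101  (discard carry-out 1)
Result 01011101: MSB = 0 → value 93.
Addends have opposite signs, so signed overflow cannot occur.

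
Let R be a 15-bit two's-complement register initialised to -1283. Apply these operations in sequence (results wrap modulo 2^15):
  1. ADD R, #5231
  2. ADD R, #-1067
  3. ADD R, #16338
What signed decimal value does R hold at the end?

-13549

Start: R = -1283 = 111101011111101.
R = -1283 + 5231 = 3948 = 000111101101100
R = 3948 + (-1067) = 2881 = 000101101000001
R = 2881 + 16338 = 19219; wraps to -13549 = 100101100010011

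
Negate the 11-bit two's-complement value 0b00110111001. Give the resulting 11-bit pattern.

Invert: 11001000110. Add 1: 11001000111.
Check: 00110111001 = 441, 11001000111 = -441.

11001000111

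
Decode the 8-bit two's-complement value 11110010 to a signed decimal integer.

-14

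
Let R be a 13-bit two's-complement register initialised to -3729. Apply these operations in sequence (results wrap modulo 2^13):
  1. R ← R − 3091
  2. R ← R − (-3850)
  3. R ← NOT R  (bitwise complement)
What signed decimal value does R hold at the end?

Start: R = -3729 = 1000101101111.
R = -3729 − 3091 = -6820; wraps to 1372 = 0010101011100
R = 1372 − (-3850) = 5222; wraps to -2970 = 1010001100110
R = NOT 1010001100110 = 0101110011001 = 2969

2969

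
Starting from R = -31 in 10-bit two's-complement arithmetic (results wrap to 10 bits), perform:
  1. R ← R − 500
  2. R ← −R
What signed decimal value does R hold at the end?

-493

Start: R = -31 = 1111100001.
R = -31 − 500 = -531; wraps to 493 = 0111101101
R = −(493) = -493 = 1000010011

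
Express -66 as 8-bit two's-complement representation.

|-66| = 66 = 01000010 in 8 bits.
Invert the bits: 10111101. Add 1: 10111110.

10111110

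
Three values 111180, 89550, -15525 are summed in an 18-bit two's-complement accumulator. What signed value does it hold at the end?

111180 + 89550 = 200730 → wraps to -61414 (110001000000011010)
-61414 + (-15525) = -76939 (101101001101110101)

-76939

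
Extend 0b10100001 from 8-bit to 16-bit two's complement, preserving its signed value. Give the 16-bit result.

MSB of 10100001 is 1; replicate it into the new high bits.
11111111|10100001 → 1111111110100001 (still -95).

1111111110100001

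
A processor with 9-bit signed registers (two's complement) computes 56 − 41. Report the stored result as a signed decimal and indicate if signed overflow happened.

56 → 000111000
41 → 000101001
Subtract via negate-and-add: invert 000101001 + 1 = 111010111 (i.e. -41).
  000111000
+ 111010111
= 000001111  (discard carry-out 1)
Result 000001111: MSB = 0 → value 15.
Addends (after negating the subtrahend) have opposite signs, so signed overflow cannot occur.

15; no overflow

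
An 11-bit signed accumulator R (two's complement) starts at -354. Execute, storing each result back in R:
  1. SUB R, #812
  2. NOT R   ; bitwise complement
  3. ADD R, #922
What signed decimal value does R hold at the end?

Start: R = -354 = 11010011110.
R = -354 − 812 = -1166; wraps to 882 = 01101110010
R = NOT 01101110010 = 10010001101 = -883
R = -883 + 922 = 39 = 00000100111

39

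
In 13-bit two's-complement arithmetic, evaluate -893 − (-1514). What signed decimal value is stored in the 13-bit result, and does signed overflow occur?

621; no overflow

-893 → 1110010000011
-1514 → 1101000010110
Subtract via negate-and-add: invert 1101000010110 + 1 = 0010111101010 (i.e. 1514).
  1110010000011
+ 0010111101010
= 0001001101101  (discard carry-out 1)
Result 0001001101101: MSB = 0 → value 621.
Addends (after negating the subtrahend) have opposite signs, so signed overflow cannot occur.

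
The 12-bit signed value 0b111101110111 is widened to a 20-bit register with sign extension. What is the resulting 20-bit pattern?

11111111111101110111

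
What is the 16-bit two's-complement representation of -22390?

|-22390| = 22390 = 0101011101110110 in 16 bits.
Invert the bits: 1010100010001001. Add 1: 1010100010001010.

1010100010001010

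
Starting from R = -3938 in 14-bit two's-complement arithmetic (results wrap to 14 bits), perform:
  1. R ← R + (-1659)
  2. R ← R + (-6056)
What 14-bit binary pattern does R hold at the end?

01001001111011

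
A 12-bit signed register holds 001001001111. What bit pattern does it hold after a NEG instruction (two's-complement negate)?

110110110001

Invert: 110110110000. Add 1: 110110110001.
Check: 001001001111 = 591, 110110110001 = -591.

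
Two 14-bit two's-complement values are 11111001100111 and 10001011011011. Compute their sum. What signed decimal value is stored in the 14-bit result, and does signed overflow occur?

11111001100111 = -409 (signed)
10001011011011 = -7461 (signed)
  11111001100111
+ 10001011011011
= 10000101000010  (discard carry-out 1)
Result 10000101000010: MSB = 1 → 8514 − 16384 = -7870.
Both addends are negative and so is the stored result: no signed overflow.

-7870; no overflow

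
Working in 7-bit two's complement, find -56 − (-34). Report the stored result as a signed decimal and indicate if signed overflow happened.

-56 → 1001000
-34 → 1011110
Subtract via negate-and-add: invert 1011110 + 1 = 0100010 (i.e. 34).
  1001000
+ 0100010
= 1101010
Result 1101010: MSB = 1 → 106 − 128 = -22.
Addends (after negating the subtrahend) have opposite signs, so signed overflow cannot occur.

-22; no overflow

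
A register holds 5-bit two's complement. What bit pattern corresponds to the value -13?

10011

|-13| = 13 = 01101 in 5 bits.
Invert the bits: 10010. Add 1: 10011.
Check: 10011 reads as 19 − 32 = -13.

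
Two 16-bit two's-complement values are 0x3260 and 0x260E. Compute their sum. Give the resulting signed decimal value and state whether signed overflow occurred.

22638; no overflow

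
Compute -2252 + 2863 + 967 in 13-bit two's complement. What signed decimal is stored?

-2252 + 2863 = 611 (0001001100011)
611 + 967 = 1578 (0011000101010)

1578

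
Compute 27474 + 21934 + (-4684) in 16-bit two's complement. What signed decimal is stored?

27474 + 21934 = 49408 → wraps to -16128 (1100000100000000)
-16128 + (-4684) = -20812 (1010111010110100)

-20812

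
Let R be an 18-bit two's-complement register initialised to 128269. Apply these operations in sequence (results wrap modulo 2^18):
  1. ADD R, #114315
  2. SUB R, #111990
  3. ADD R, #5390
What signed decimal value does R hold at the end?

Start: R = 128269 = 011111010100001101.
R = 128269 + 114315 = 242584; wraps to -19560 = 111011001110011000
R = -19560 − 111990 = -131550; wraps to 130594 = 011111111000100010
R = 130594 + 5390 = 135984; wraps to -126160 = 100001001100110000

-126160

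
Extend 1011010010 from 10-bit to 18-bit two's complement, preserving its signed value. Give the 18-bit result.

MSB of 1011010010 is 1; replicate it into the new high bits.
11111111|1011010010 → 111111111011010010 (still -302).

111111111011010010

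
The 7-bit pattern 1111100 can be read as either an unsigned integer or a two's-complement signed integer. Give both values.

unsigned = 124, signed = -4

Unsigned: 1111100 = 124.
Signed: MSB=1 → 124 − 128 = -4.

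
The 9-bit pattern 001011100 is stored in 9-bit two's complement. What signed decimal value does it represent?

92

MSB is 0, so the value is non-negative: 001011100 = 92.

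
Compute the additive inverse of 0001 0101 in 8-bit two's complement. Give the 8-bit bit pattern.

Invert: 11101010. Add 1: 11101011.

11101011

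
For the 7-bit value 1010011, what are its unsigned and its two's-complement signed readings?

Unsigned: 1010011 = 83.
Signed: MSB=1 → 83 − 128 = -45.

unsigned = 83, signed = -45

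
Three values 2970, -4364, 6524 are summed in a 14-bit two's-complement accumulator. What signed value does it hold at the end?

2970 + (-4364) = -1394 (11101010001110)
-1394 + 6524 = 5130 (01010000001010)

5130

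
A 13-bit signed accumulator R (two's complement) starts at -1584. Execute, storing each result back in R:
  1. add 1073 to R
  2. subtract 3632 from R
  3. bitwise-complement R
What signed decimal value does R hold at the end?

-4050

Start: R = -1584 = 1100111010000.
R = -1584 + 1073 = -511 = 1111000000001
R = -511 − 3632 = -4143; wraps to 4049 = 0111111010001
R = NOT 0111111010001 = 1000000101110 = -4050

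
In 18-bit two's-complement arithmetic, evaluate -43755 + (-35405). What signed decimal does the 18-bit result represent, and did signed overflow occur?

-43755 → 110101010100010101
-35405 → 110111010110110011
  110101010100010101
+ 110111010110110011
= 101100101011001000  (discard carry-out 1)
Result 101100101011001000: MSB = 1 → 182984 − 262144 = -79160.
Both addends are negative and so is the stored result: no signed overflow.

-79160; no overflow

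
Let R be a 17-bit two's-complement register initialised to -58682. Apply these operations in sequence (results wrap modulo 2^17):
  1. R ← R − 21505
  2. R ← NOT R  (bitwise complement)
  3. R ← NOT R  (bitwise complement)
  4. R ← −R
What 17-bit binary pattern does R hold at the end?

Start: R = -58682 = 10001101011000110.
R = -58682 − 21505 = -80187; wraps to 50885 = 01100011011000101
R = NOT 01100011011000101 = 10011100100111010 = -50886
R = NOT 10011100100111010 = 01100011011000101 = 50885
R = −(50885) = -50885 = 10011100100111011

10011100100111011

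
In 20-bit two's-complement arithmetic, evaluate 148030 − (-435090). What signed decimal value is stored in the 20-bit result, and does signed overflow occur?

148030 → 00100100001000111110
-435090 → 10010101110001101110
Subtract via negate-and-add: invert 10010101110001101110 + 1 = 01101010001110010010 (i.e. 435090).
  00100100001000111110
+ 01101010001110010010
= 10001110010111010000
Result 10001110010111010000: MSB = 1 → 583120 − 1048576 = -465456.
Both addends (after negating the subtrahend) are non-negative but the stored result is negative: signed overflow. The true value 148030 − (-435090) = 583120 lies outside [-524288, 524287].

-465456; overflow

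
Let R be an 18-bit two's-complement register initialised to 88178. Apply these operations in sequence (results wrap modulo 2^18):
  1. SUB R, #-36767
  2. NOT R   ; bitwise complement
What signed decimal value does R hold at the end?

Start: R = 88178 = 010101100001110010.
R = 88178 − (-36767) = 124945 = 011110100000010001
R = NOT 011110100000010001 = 100001011111101110 = -124946

-124946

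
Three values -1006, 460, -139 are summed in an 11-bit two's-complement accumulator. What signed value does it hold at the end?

-685

-1006 + 460 = -546 (10111011110)
-546 + (-139) = -685 (10101010011)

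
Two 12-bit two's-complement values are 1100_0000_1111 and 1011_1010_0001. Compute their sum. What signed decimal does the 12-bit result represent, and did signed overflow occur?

1100_0000_1111 → 110000001111 = -1009 (signed)
1011_1010_0001 → 101110100001 = -1119 (signed)
  110000001111
+ 101110100001
= 011110110000  (discard carry-out 1)
Result 011110110000: MSB = 0 → value 1968.
Both addends are negative but the stored result is non-negative: signed overflow. The true value -1009 + (-1119) = -2128 lies outside [-2048, 2047].

1968; overflow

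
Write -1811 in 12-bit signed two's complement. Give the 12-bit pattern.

|-1811| = 1811 = 011100010011 in 12 bits.
Invert the bits: 100011101100. Add 1: 100011101101.
Check: 100011101101 reads as 2285 − 4096 = -1811.

100011101101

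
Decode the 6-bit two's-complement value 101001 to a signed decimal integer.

MSB is 1, so the value is negative.
Invert: 010110. Add 1: 010111 = 23. So the value is −23.

-23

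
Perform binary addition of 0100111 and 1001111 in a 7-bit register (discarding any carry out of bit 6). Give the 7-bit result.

1110110

  0100111
+ 1001111
= 1110110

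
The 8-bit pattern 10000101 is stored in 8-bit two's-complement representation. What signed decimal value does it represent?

-123

MSB is 1, so the value is negative.
Invert: 01111010. Add 1: 01111011 = 123. So the value is −123.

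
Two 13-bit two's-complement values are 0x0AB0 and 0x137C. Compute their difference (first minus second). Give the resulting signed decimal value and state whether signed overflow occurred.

-2252; overflow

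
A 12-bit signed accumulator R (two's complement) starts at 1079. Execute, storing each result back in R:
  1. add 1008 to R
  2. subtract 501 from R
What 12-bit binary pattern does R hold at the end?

011000110010

Start: R = 1079 = 010000110111.
R = 1079 + 1008 = 2087; wraps to -2009 = 100000100111
R = -2009 − 501 = -2510; wraps to 1586 = 011000110010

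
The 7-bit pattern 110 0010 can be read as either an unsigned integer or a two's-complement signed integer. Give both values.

Unsigned: 1100010 = 98.
Signed: MSB=1 → 98 − 128 = -30.

unsigned = 98, signed = -30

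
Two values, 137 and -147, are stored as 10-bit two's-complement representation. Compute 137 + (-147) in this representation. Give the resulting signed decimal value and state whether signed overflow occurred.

-10; no overflow

137 → 0010001001
-147 → 1101101101
  0010001001
+ 1101101101
= 1111110110
Result 1111110110: MSB = 1 → 1014 − 1024 = -10.
Addends have opposite signs, so signed overflow cannot occur.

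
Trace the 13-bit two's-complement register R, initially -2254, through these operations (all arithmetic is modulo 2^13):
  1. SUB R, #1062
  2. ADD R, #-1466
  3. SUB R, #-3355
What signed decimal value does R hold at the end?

-1427

Start: R = -2254 = 1011100110010.
R = -2254 − 1062 = -3316 = 1001100001100
R = -3316 + (-1466) = -4782; wraps to 3410 = 0110101010010
R = 3410 − (-3355) = 6765; wraps to -1427 = 1101001101101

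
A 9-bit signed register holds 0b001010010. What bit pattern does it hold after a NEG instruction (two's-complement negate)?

110101110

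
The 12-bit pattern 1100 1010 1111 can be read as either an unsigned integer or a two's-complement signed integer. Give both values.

unsigned = 3247, signed = -849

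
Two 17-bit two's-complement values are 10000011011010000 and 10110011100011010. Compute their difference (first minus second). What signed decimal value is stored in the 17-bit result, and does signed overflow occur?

10000011011010000 = -63792 (signed)
10110011100011010 = -39142 (signed)
Subtract via negate-and-add: invert 10110011100011010 + 1 = 01001100011100110 (i.e. 39142).
  10000011011010000
+ 01001100011100110
= 11001111110110110
Result 11001111110110110: MSB = 1 → 106422 − 131072 = -24650.
Addends (after negating the subtrahend) have opposite signs, so signed overflow cannot occur.

-24650; no overflow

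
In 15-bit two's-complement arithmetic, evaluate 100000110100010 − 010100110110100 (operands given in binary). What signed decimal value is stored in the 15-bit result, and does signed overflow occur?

6126; overflow

100000110100010 = -15966 (signed)
010100110110100 = 10676 (signed)
Subtract via negate-and-add: invert 010100110110100 + 1 = 101011001001100 (i.e. -10676).
  100000110100010
+ 101011001001100
= 001011111101110  (discard carry-out 1)
Result 001011111101110: MSB = 0 → value 6126.
Both addends (after negating the subtrahend) are negative but the stored result is non-negative: signed overflow. The true value -15966 − 10676 = -26642 lies outside [-16384, 16383].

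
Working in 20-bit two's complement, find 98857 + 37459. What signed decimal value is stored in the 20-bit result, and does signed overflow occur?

136316; no overflow

98857 → 00011000001000101001
37459 → 00001001001001010011
  00011000001000101001
+ 00001001001001010011
= 00100001010001111100
Result 00100001010001111100: MSB = 0 → value 136316.
Both addends are non-negative and so is the stored result: no signed overflow.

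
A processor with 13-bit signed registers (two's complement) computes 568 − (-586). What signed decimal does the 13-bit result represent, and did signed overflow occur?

568 → 0001000111000
-586 → 1110110110110
Subtract via negate-and-add: invert 1110110110110 + 1 = 0001001001010 (i.e. 586).
  0001000111000
+ 0001001001010
= 0010010000010
Result 0010010000010: MSB = 0 → value 1154.
Both addends (after negating the subtrahend) are non-negative and so is the stored result: no signed overflow.

1154; no overflow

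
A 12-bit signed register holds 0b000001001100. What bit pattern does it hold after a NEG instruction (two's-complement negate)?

Invert: 111110110011. Add 1: 111110110100.

111110110100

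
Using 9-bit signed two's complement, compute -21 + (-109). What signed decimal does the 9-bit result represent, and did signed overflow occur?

-130; no overflow

-21 → 111101011
-109 → 110010011
  111101011
+ 110010011
= 101111110  (discard carry-out 1)
Result 101111110: MSB = 1 → 382 − 512 = -130.
Both addends are negative and so is the stored result: no signed overflow.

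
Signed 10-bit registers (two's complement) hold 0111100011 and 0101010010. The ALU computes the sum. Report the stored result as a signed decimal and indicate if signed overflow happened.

0111100011 = 483 (signed)
0101010010 = 338 (signed)
  0111100011
+ 0101010010
= 1100110101
Result 1100110101: MSB = 1 → 821 − 1024 = -203.
Both addends are non-negative but the stored result is negative: signed overflow. The true value 483 + 338 = 821 lies outside [-512, 511].

-203; overflow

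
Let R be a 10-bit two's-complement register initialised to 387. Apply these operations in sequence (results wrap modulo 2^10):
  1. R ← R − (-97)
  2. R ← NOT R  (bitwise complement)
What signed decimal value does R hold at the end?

-485

Start: R = 387 = 0110000011.
R = 387 − (-97) = 484 = 0111100100
R = NOT 0111100100 = 1000011011 = -485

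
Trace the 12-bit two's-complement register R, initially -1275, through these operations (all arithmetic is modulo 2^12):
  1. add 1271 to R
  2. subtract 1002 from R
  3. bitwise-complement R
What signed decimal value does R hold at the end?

Start: R = -1275 = 101100000101.
R = -1275 + 1271 = -4 = 111111111100
R = -4 − 1002 = -1006 = 110000010010
R = NOT 110000010010 = 001111101101 = 1005

1005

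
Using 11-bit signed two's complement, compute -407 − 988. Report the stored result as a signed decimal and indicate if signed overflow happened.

-407 → 11001101001
988 → 01111011100
Subtract via negate-and-add: invert 01111011100 + 1 = 10000100100 (i.e. -988).
  11001101001
+ 10000100100
= 01010001101  (discard carry-out 1)
Result 01010001101: MSB = 0 → value 653.
Both addends (after negating the subtrahend) are negative but the stored result is non-negative: signed overflow. The true value -407 − 988 = -1395 lies outside [-1024, 1023].

653; overflow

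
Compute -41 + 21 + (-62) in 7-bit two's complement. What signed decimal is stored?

-41 + 21 = -20 (1101100)
-20 + (-62) = -82 → wraps to 46 (0101110)

46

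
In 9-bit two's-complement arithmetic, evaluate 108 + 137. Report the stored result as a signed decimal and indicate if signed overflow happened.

108 → 001101100
137 → 010001001
  001101100
+ 010001001
= 011110101
Result 011110101: MSB = 0 → value 245.
Both addends are non-negative and so is the stored result: no signed overflow.

245; no overflow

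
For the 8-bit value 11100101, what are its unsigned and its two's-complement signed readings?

unsigned = 229, signed = -27

Unsigned: 11100101 = 229.
Signed: MSB=1 → 229 − 256 = -27.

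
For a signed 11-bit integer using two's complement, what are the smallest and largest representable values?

Minimum: −2^10 = -1024.
Maximum: 2^10 − 1 = 1023.

min = -1024, max = 1023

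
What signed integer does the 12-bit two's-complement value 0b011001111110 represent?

MSB is 0, so the value is non-negative: 011001111110 = 1662.

1662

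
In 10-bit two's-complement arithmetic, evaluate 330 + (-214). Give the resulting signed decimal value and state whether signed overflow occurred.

116; no overflow

330 → 0101001010
-214 → 1100101010
  0101001010
+ 1100101010
= 0001110100  (discard carry-out 1)
Result 0001110100: MSB = 0 → value 116.
Addends have opposite signs, so signed overflow cannot occur.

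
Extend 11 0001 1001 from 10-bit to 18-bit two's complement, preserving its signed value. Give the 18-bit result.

MSB of 1100011001 is 1; replicate it into the new high bits.
11111111|1100011001 → 111111111100011001 (still -231).

111111111100011001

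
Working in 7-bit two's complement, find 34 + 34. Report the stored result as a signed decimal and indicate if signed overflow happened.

-60; overflow

34 → 0100010
34 → 0100010
  0100010
+ 0100010
= 1000100
Result 1000100: MSB = 1 → 68 − 128 = -60.
Both addends are non-negative but the stored result is negative: signed overflow. The true value 34 + 34 = 68 lies outside [-64, 63].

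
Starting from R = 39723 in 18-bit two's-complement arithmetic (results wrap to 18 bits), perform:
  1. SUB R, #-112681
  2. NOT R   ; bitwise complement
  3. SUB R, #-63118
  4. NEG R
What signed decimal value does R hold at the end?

Start: R = 39723 = 001001101100101011.
R = 39723 − (-112681) = 152404; wraps to -109740 = 100101001101010100
R = NOT 100101001101010100 = 011010110010101011 = 109739
R = 109739 − (-63118) = 172857; wraps to -89287 = 101010001100111001
R = −(-89287) = 89287 = 010101110011000111

89287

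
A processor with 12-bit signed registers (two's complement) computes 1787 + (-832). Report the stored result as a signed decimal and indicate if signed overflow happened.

955; no overflow

1787 → 011011111011
-832 → 110011000000
  011011111011
+ 110011000000
= 001110111011  (discard carry-out 1)
Result 001110111011: MSB = 0 → value 955.
Addends have opposite signs, so signed overflow cannot occur.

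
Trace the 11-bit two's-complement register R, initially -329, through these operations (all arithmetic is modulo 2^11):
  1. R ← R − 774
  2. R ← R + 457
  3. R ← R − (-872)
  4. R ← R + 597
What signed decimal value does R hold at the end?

Start: R = -329 = 11010110111.
R = -329 − 774 = -1103; wraps to 945 = 01110110001
R = 945 + 457 = 1402; wraps to -646 = 10101111010
R = -646 − (-872) = 226 = 00011100010
R = 226 + 597 = 823 = 01100110111

823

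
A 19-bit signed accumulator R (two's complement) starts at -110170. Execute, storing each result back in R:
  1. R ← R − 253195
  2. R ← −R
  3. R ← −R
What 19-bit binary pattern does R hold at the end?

0100111010010011011

Start: R = -110170 = 1100101000110100110.
R = -110170 − 253195 = -363365; wraps to 160923 = 0100111010010011011
R = −(160923) = -160923 = 1011000101101100101
R = −(-160923) = 160923 = 0100111010010011011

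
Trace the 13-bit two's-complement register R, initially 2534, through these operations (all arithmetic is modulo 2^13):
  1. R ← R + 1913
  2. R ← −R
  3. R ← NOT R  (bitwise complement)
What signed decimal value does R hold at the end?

-3746

Start: R = 2534 = 0100111100110.
R = 2534 + 1913 = 4447; wraps to -3745 = 1000101011111
R = −(-3745) = 3745 = 0111010100001
R = NOT 0111010100001 = 1000101011110 = -3746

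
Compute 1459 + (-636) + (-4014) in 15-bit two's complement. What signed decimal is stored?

1459 + (-636) = 823 (000001100110111)
823 + (-4014) = -3191 (111001110001001)

-3191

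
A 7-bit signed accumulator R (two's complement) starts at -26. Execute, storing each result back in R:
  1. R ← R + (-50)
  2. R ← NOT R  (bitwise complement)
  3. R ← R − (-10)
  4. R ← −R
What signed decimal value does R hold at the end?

43

Start: R = -26 = 1100110.
R = -26 + (-50) = -76; wraps to 52 = 0110100
R = NOT 0110100 = 1001011 = -53
R = -53 − (-10) = -43 = 1010101
R = −(-43) = 43 = 0101011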